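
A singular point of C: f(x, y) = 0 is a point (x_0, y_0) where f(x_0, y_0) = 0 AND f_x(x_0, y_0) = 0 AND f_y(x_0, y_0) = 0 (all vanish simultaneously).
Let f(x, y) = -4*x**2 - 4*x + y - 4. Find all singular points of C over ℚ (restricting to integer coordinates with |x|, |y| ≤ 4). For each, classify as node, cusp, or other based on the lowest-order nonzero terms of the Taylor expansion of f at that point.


No singular points in the scanned grid; C is smooth there.

Compute partial derivatives:
  f_x = -8*x - 4.
  f_y = 1.
f_y = 1 is a nonzero constant, so f_y never vanishes: no point (x, y) can satisfy f = f_x = f_y = 0. In particular no (x, y) ∈ {−4, ..., 4}² is singular; the curve is smooth.


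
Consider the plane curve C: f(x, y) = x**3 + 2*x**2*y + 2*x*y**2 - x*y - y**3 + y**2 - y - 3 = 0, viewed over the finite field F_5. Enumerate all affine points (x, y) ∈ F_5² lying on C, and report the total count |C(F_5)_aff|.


Affine F_5-points: {(0, 4), (1, 1), (2, 0)}; count = 3.

For each of the 25 pairs (x, y) ∈ F_5², evaluate f(x, y) mod 5. Record the zeros.
  x = 0: [0↦2, 1↦1, 2↦1, 3↦1, 4↦0]  zeros at y ∈ {4}
  x = 1: [0↦3, 1↦0, 2↦2, 3↦3, 4↦2]  zeros at y ∈ {1}
  x = 2: [0↦0, 1↦4, 2↦2, 3↦3, 4↦1]  zeros at y ∈ {0}
  x = 3: [0↦4, 1↦4, 2↦2, 3↦2, 4↦3]  zeros at y ∈ ∅
  x = 4: [0↦1, 1↦1, 2↦3, 3↦1, 4↦4]  zeros at y ∈ ∅
Collecting zeros: affine points = {(0, 4), (1, 1), (2, 0)}.
Total count |C(F_5)_aff| = 3.


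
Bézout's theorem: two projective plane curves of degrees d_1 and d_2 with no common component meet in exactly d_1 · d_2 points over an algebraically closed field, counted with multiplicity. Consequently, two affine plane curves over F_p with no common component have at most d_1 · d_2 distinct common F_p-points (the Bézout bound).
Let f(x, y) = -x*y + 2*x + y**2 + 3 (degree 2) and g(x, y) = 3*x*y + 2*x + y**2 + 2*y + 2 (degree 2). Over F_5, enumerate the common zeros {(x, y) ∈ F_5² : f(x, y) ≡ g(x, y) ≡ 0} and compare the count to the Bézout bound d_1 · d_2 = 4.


Common zeros: {(1, 1)}; count = 1; Bézout bound = 4.

deg(f) = 2, deg(g) = 2, so Bézout bound = 4.
Scan x ∈ F_5. For each x, list the y ∈ F_5 with f(x, y) ≡ 0 and those with g(x, y) ≡ 0 (mod 5); the common zeros in that column are the intersection.
  x = 0: f ≡ 0 at y ∈ ∅; g ≡ 0 at y ∈ {1, 2}; common: ∅.
  x = 1: f ≡ 0 at y ∈ {0, 1}; g ≡ 0 at y ∈ {1, 4}; common: {1}.
  x = 2: f ≡ 0 at y ∈ {3, 4}; g ≡ 0 at y ∈ {1}; common: ∅.
  x = 3: f ≡ 0 at y ∈ ∅; g ≡ 0 at y ∈ {1, 3}; common: ∅.
  x = 4: f ≡ 0 at y ∈ ∅; g ≡ 0 at y ∈ {0, 1}; common: ∅.
Collecting: common zeros = {(1, 1)}, so the count is 1.
Comparison with the Bézout bound: 1 ≤ 4 = deg(f)·deg(g), as expected for curves with no common component (the affine F_5-count falls short of the bound because intersections may lie at infinity, over extension fields, or carry multiplicity).


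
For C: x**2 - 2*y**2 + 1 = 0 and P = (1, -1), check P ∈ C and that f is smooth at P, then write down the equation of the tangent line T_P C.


Tangent line at P: 2*x + 4*y + 2 = 0.

Step 1: f(1, -1) = 0, so P lies on C.
Step 2: partial derivatives
  f_x(x, y) = 2*x, f_y(x, y) = -4*y.
  f_x(P) = 2, f_y(P) = 4 (gradient nonzero, so P is smooth).
Step 3: tangent line at P: 2·(x − 1) + 4·(y − -1) = 0.
Expanding: 2*x + 4*y + 2 = 0.


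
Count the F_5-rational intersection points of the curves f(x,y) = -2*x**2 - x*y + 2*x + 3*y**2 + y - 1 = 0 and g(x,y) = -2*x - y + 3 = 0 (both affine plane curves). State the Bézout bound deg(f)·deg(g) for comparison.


Common zeros: {(3, 2), (4, 0)}; count = 2; Bézout bound = 2.

deg(f) = 2, deg(g) = 1, so Bézout bound = 2.
Scan x ∈ F_5. For each x, list the y ∈ F_5 with f(x, y) ≡ 0 and those with g(x, y) ≡ 0 (mod 5); the common zeros in that column are the intersection.
  x = 0: f ≡ 0 at y ∈ ∅; g ≡ 0 at y ∈ {3}; common: ∅.
  x = 1: f ≡ 0 at y ∈ ∅; g ≡ 0 at y ∈ {1}; common: ∅.
  x = 2: f ≡ 0 at y ∈ {0, 2}; g ≡ 0 at y ∈ {4}; common: ∅.
  x = 3: f ≡ 0 at y ∈ {2}; g ≡ 0 at y ∈ {2}; common: {2}.
  x = 4: f ≡ 0 at y ∈ {0, 1}; g ≡ 0 at y ∈ {0}; common: {0}.
Collecting: common zeros = {(3, 2), (4, 0)}, so the count is 2.
Comparison with the Bézout bound: 2 ≤ 2 = deg(f)·deg(g), as expected for curves with no common component (the bound is attained).


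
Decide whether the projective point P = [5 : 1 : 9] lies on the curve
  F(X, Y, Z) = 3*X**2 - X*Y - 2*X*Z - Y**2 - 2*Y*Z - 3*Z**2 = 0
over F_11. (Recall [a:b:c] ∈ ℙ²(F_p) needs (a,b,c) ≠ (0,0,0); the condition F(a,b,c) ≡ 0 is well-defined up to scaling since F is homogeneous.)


F(5,1,9) ≡ 4 (mod 11); P is NOT on the curve.

Evaluate F(5, 1, 9) term-by-term (mod 11).
  3*X**2 ↦ 3·25·1·1 = 75
  -X*Y ↦ -1·5·1·1 = -5
  -2*X*Z ↦ -2·5·1·9 = -90
  -Y**2 ↦ -1·1·1·1 = -1
  -2*Y*Z ↦ -2·1·1·9 = -18
  -3*Z**2 ↦ -3·1·1·81 = -243
Sum: F(5, 1, 9) = (75) + (-5) + (-90) + (-1) + (-18) + (-243) = -282.
Reducing mod 11: -282 ≡ 4 (mod 11).
Since F(a, b, c) ≡ 4 ≠ 0 (mod 11), P does NOT lie on the curve.


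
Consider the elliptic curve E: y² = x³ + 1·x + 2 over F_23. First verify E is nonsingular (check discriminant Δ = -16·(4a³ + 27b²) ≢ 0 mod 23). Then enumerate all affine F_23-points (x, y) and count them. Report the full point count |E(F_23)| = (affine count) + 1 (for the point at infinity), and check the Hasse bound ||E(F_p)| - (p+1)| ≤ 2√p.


Affine points = {(0, 5), (0, 18), (1, 2), (1, 21), (2, 9), (2, 14), (3, 3), (3, 20), (4, 1), (4, 22), (8, 4), (8, 19), (9, 2), (9, 21), (10, 0), (13, 2), (13, 21), (14, 0), (19, 7), (19, 16), (20, 8), (20, 15), (22, 0)}; affine count = 23; |E(F_23)| = 24.

Discriminant check: Δ ∝ 4a³ + 27b² = 4·1³ + 27·2² = 4·1 + 27·4 ≡ 20 (mod 23). Nonzero ⇒ E is nonsingular.
For each x ∈ F_23, compute rhs = x³ + 1·x + 2 mod 23, then count y ∈ F_23 with y² ≡ rhs.
  x = 0: rhs = 2, matching y values: 5, 18 (2 points).
  x = 1: rhs = 4, matching y values: 2, 21 (2 points).
  x = 2: rhs = 12, matching y values: 9, 14 (2 points).
  x = 3: rhs = 9, matching y values: 3, 20 (2 points).
  x = 4: rhs = 1, matching y values: 1, 22 (2 points).
  x = 5: rhs = 17, matching y values: none (0 points).
  x = 6: rhs = 17, matching y values: none (0 points).
  x = 7: rhs = 7, matching y values: none (0 points).
  x = 8: rhs = 16, matching y values: 4, 19 (2 points).
  x = 9: rhs = 4, matching y values: 2, 21 (2 points).
  x = 10: rhs = 0, matching y values: 0 (1 points).
  x = 11: rhs = 10, matching y values: none (0 points).
  x = 12: rhs = 17, matching y values: none (0 points).
  x = 13: rhs = 4, matching y values: 2, 21 (2 points).
  x = 14: rhs = 0, matching y values: 0 (1 points).
  x = 15: rhs = 11, matching y values: none (0 points).
  x = 16: rhs = 20, matching y values: none (0 points).
  x = 17: rhs = 10, matching y values: none (0 points).
  x = 18: rhs = 10, matching y values: none (0 points).
  x = 19: rhs = 3, matching y values: 7, 16 (2 points).
  x = 20: rhs = 18, matching y values: 8, 15 (2 points).
  x = 21: rhs = 15, matching y values: none (0 points).
  x = 22: rhs = 0, matching y values: 0 (1 points).
Total affine count: 23.
Full point count |E(F_23)| = 23 + 1 = 24.
Hasse bound: |24 − (23+1)| = |0| = 0 ≤ 2√23 ≈ 9.5917 ✓.


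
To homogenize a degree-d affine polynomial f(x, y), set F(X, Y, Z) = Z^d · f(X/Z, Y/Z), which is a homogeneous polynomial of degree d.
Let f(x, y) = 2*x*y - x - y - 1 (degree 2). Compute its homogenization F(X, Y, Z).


F(X, Y, Z) = 2*X*Y - X*Z - Y*Z - Z**2

deg(f) = 2.
Substitute x = X/Z, y = Y/Z into f, then multiply by Z^2.
  monomial 2·x^1·y^1 ↦ 2·X^1·Y^1·Z^0.
  monomial -1·x^1·y^0 ↦ -1·X^1·Y^0·Z^1.
  monomial -1·x^0·y^1 ↦ -1·X^0·Y^1·Z^1.
  monomial -1·x^0·y^0 ↦ -1·X^0·Y^0·Z^2.
Collecting: F(X, Y, Z) = 2*X*Y - X*Z - Y*Z - Z**2.


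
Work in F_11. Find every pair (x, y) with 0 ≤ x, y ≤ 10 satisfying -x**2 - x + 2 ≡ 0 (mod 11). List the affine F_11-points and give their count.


Affine F_11-points: {(1, 0), (1, 1), (1, 2), (1, 3), (1, 4), (1, 5), (1, 6), (1, 7), (1, 8), (1, 9), (1, 10), (9, 0), (9, 1), (9, 2), (9, 3), (9, 4), (9, 5), (9, 6), (9, 7), (9, 8), (9, 9), (9, 10)}; count = 22.

For each of the 121 pairs (x, y) ∈ F_11², evaluate f(x, y) mod 11. Record the zeros.
  x = 0: [0↦2, 1↦2, 2↦2, 3↦2, 4↦2, 5↦2, 6↦2, 7↦2, 8↦2, 9↦2, 10↦2]  zeros at y ∈ ∅
  x = 1: [0↦0, 1↦0, 2↦0, 3↦0, 4↦0, 5↦0, 6↦0, 7↦0, 8↦0, 9↦0, 10↦0]  zeros at y ∈ {0, 1, 2, 3, 4, 5, 6, 7, 8, 9, 10}
  x = 2: [0↦7, 1↦7, 2↦7, 3↦7, 4↦7, 5↦7, 6↦7, 7↦7, 8↦7, 9↦7, 10↦7]  zeros at y ∈ ∅
  x = 3: [0↦1, 1↦1, 2↦1, 3↦1, 4↦1, 5↦1, 6↦1, 7↦1, 8↦1, 9↦1, 10↦1]  zeros at y ∈ ∅
  x = 4: [0↦4, 1↦4, 2↦4, 3↦4, 4↦4, 5↦4, 6↦4, 7↦4, 8↦4, 9↦4, 10↦4]  zeros at y ∈ ∅
  x = 5: [0↦5, 1↦5, 2↦5, 3↦5, 4↦5, 5↦5, 6↦5, 7↦5, 8↦5, 9↦5, 10↦5]  zeros at y ∈ ∅
  x = 6: [0↦4, 1↦4, 2↦4, 3↦4, 4↦4, 5↦4, 6↦4, 7↦4, 8↦4, 9↦4, 10↦4]  zeros at y ∈ ∅
  x = 7: [0↦1, 1↦1, 2↦1, 3↦1, 4↦1, 5↦1, 6↦1, 7↦1, 8↦1, 9↦1, 10↦1]  zeros at y ∈ ∅
  x = 8: [0↦7, 1↦7, 2↦7, 3↦7, 4↦7, 5↦7, 6↦7, 7↦7, 8↦7, 9↦7, 10↦7]  zeros at y ∈ ∅
  x = 9: [0↦0, 1↦0, 2↦0, 3↦0, 4↦0, 5↦0, 6↦0, 7↦0, 8↦0, 9↦0, 10↦0]  zeros at y ∈ {0, 1, 2, 3, 4, 5, 6, 7, 8, 9, 10}
  x = 10: [0↦2, 1↦2, 2↦2, 3↦2, 4↦2, 5↦2, 6↦2, 7↦2, 8↦2, 9↦2, 10↦2]  zeros at y ∈ ∅
Collecting zeros: affine points = {(1, 0), (1, 1), (1, 2), (1, 3), (1, 4), (1, 5), (1, 6), (1, 7), (1, 8), (1, 9), (1, 10), (9, 0), (9, 1), (9, 2), (9, 3), (9, 4), (9, 5), (9, 6), (9, 7), (9, 8), (9, 9), (9, 10)}.
Total count |C(F_11)_aff| = 22.


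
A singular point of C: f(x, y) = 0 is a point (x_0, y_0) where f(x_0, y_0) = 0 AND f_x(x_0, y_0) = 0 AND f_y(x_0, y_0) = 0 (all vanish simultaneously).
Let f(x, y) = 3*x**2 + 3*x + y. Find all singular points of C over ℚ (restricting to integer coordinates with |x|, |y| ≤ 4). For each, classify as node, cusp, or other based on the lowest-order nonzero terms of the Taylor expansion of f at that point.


No singular points in the scanned grid; C is smooth there.

Compute partial derivatives:
  f_x = 6*x + 3.
  f_y = 1.
f_y = 1 is a nonzero constant, so f_y never vanishes: no point (x, y) can satisfy f = f_x = f_y = 0. In particular no (x, y) ∈ {−4, ..., 4}² is singular; the curve is smooth.


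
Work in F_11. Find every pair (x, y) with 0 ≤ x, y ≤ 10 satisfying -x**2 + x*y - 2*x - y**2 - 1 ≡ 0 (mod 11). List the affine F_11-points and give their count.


Affine F_11-points: {(2, 6), (2, 7), (3, 7), (4, 1), (4, 3), (6, 1), (6, 5), (8, 3), (8, 5), (9, 10), (10, 0), (10, 10)}; count = 12.

For each of the 121 pairs (x, y) ∈ F_11², evaluate f(x, y) mod 11. Record the zeros.
  x = 0: [0↦10, 1↦9, 2↦6, 3↦1, 4↦5, 5↦7, 6↦7, 7↦5, 8↦1, 9↦6, 10↦9]  zeros at y ∈ ∅
  x = 1: [0↦7, 1↦7, 2↦5, 3↦1, 4↦6, 5↦9, 6↦10, 7↦9, 8↦6, 9↦1, 10↦5]  zeros at y ∈ ∅
  x = 2: [0↦2, 1↦3, 2↦2, 3↦10, 4↦5, 5↦9, 6↦0, 7↦0, 8↦9, 9↦5, 10↦10]  zeros at y ∈ {6, 7}
  x = 3: [0↦6, 1↦8, 2↦8, 3↦6, 4↦2, 5↦7, 6↦10, 7↦0, 8↦10, 9↦7, 10↦2]  zeros at y ∈ {7}
  x = 4: [0↦8, 1↦0, 2↦1, 3↦0, 4↦8, 5↦3, 6↦7, 7↦9, 8↦9, 9↦7, 10↦3]  zeros at y ∈ {1, 3}
  x = 5: [0↦8, 1↦1, 2↦3, 3↦3, 4↦1, 5↦8, 6↦2, 7↦5, 8↦6, 9↦5, 10↦2]  zeros at y ∈ ∅
  x = 6: [0↦6, 1↦0, 2↦3, 3↦4, 4↦3, 5↦0, 6↦6, 7↦10, 8↦1, 9↦1, 10↦10]  zeros at y ∈ {1, 5}
  x = 7: [0↦2, 1↦8, 2↦1, 3↦3, 4↦3, 5↦1, 6↦8, 7↦2, 8↦5, 9↦6, 10↦5]  zeros at y ∈ ∅
  x = 8: [0↦7, 1↦3, 2↦8, 3↦0, 4↦1, 5↦0, 6↦8, 7↦3, 8↦7, 9↦9, 10↦9]  zeros at y ∈ {3, 5}
  x = 9: [0↦10, 1↦7, 2↦2, 3↦6, 4↦8, 5↦8, 6↦6, 7↦2, 8↦7, 9↦10, 10↦0]  zeros at y ∈ {10}
  x = 10: [0↦0, 1↦9, 2↦5, 3↦10, 4↦2, 5↦3, 6↦2, 7↦10, 8↦5, 9↦9, 10↦0]  zeros at y ∈ {0, 10}
Collecting zeros: affine points = {(2, 6), (2, 7), (3, 7), (4, 1), (4, 3), (6, 1), (6, 5), (8, 3), (8, 5), (9, 10), (10, 0), (10, 10)}.
Total count |C(F_11)_aff| = 12.


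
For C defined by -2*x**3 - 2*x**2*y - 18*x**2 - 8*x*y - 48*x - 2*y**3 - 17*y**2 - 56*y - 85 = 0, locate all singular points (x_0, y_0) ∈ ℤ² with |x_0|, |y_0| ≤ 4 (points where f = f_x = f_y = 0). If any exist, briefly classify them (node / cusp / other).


Singular points: {(-2, -3)}; classification: cusp.

Compute partial derivatives:
  f_x = -6*x**2 - 4*x*y - 36*x - 8*y - 48.
  f_y = -2*x**2 - 8*x - 6*y**2 - 34*y - 56.
Scan x_0 ∈ {−4, ..., 4}. For each x_0, f_y(x_0, y) is a polynomial in y; find its integer roots y ∈ {−4, ..., 4}, then test f_x and f at those candidates.
  x = -4: f_y(-4, y) = -6*y**2 - 34*y - 56; no integer root y with |y| ≤ 4.
  x = -3: f_y(-3, y) = -6*y**2 - 34*y - 50; no integer root y with |y| ≤ 4.
  x = -2: f_y(-2, y) = -6*y**2 - 34*y - 48; vanishes at y ∈ {-3}. (-2, -3): f_x = 0, f = 0 — SINGULAR.
  x = -1: f_y(-1, y) = -6*y**2 - 34*y - 50; no integer root y with |y| ≤ 4.
  x = 0: f_y(0, y) = -6*y**2 - 34*y - 56; no integer root y with |y| ≤ 4.
  x = 1: f_y(1, y) = -6*y**2 - 34*y - 66; no integer root y with |y| ≤ 4.
  x = 2: f_y(2, y) = -6*y**2 - 34*y - 80; no integer root y with |y| ≤ 4.
  x = 3: f_y(3, y) = -6*y**2 - 34*y - 98; no integer root y with |y| ≤ 4.
  x = 4: f_y(4, y) = -6*y**2 - 34*y - 120; no integer root y with |y| ≤ 4.
Only singular point on the grid: (-2, -3).
Classify: substitute x = -2 + u, y = -3 + v and expand: f = -2*u**3 - 2*u**2*v - 2*v**3 + v**2.
No constant or linear terms (consistent with a singular point). Quadratic part: v**2. Cubic part: -2*u**3 - 2*u**2*v - 2*v**3.
The quadratic part v**2 is a perfect square, so there is a single (double) tangent line v = 0, i.e. y = -3. Restricting the cubic part to that line (v = 0) leaves -2*u**3 ≠ 0, so f is not divisible by v and the branch is v² ≈ 2*u**3 to lowest order — this is a cusp.
Classification: cusp.


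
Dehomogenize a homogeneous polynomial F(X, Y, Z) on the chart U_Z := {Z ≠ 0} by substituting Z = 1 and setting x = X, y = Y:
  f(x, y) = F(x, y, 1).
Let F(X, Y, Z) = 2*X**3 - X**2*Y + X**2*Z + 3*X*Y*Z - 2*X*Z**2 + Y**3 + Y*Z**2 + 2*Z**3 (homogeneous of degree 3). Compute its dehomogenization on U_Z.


f(x, y) = 2*x**3 - x**2*y + x**2 + 3*x*y - 2*x + y**3 + y + 2

On U_Z we set Z = 1. Each monomial c·X^i·Y^j·Z^k in F becomes c·x^i·y^j·1^k = c·x^i·y^j.
Substituting Z = 1: F(X, Y, 1) = 2*x**3 - x**2*y + x**2 + 3*x*y - 2*x + y**3 + y + 2.
Note: deg(f) ≤ deg(F) = 3; strict inequality happens when F is divisible by Z (lost terms).


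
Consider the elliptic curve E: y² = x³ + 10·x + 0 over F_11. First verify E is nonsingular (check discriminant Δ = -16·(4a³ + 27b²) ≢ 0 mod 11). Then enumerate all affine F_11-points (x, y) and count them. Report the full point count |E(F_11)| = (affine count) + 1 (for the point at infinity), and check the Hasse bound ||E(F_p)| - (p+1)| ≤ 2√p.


Affine points = {(0, 0), (1, 0), (4, 4), (4, 7), (6, 1), (6, 10), (8, 3), (8, 8), (9, 4), (9, 7), (10, 0)}; affine count = 11; |E(F_11)| = 12.

Discriminant check: Δ ∝ 4a³ + 27b² = 4·10³ + 27·0² = 4·1000 + 27·0 ≡ 7 (mod 11). Nonzero ⇒ E is nonsingular.
For each x ∈ F_11, compute rhs = x³ + 10·x + 0 mod 11, then count y ∈ F_11 with y² ≡ rhs.
  x = 0: rhs = 0, matching y values: 0 (1 points).
  x = 1: rhs = 0, matching y values: 0 (1 points).
  x = 2: rhs = 6, matching y values: none (0 points).
  x = 3: rhs = 2, matching y values: none (0 points).
  x = 4: rhs = 5, matching y values: 4, 7 (2 points).
  x = 5: rhs = 10, matching y values: none (0 points).
  x = 6: rhs = 1, matching y values: 1, 10 (2 points).
  x = 7: rhs = 6, matching y values: none (0 points).
  x = 8: rhs = 9, matching y values: 3, 8 (2 points).
  x = 9: rhs = 5, matching y values: 4, 7 (2 points).
  x = 10: rhs = 0, matching y values: 0 (1 points).
Total affine count: 11.
Full point count |E(F_11)| = 11 + 1 = 12.
Hasse bound: |12 − (11+1)| = |0| = 0 ≤ 2√11 ≈ 6.6332 ✓.


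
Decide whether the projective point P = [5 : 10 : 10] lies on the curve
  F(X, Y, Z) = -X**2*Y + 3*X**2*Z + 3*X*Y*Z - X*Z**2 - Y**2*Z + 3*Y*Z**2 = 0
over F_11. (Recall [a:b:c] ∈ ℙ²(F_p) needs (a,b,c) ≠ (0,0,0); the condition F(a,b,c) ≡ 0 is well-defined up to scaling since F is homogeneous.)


F(5,10,10) ≡ 2 (mod 11); P is NOT on the curve.

Evaluate F(5, 10, 10) term-by-term (mod 11).
  -X**2*Y ↦ -1·25·10·1 = -250
  3*X**2*Z ↦ 3·25·1·10 = 750
  3*X*Y*Z ↦ 3·5·10·10 = 1500
  -X*Z**2 ↦ -1·5·1·100 = -500
  -Y**2*Z ↦ -1·1·100·10 = -1000
  3*Y*Z**2 ↦ 3·1·10·100 = 3000
Sum: F(5, 10, 10) = (-250) + (750) + (1500) + (-500) + (-1000) + (3000) = 3500.
Reducing mod 11: 3500 ≡ 2 (mod 11).
Since F(a, b, c) ≡ 2 ≠ 0 (mod 11), P does NOT lie on the curve.


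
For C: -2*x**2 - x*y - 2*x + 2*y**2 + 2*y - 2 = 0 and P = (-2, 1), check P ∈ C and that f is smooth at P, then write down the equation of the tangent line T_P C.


Tangent line at P: 5*x + 8*y + 2 = 0.

Step 1: f(-2, 1) = 0, so P lies on C.
Step 2: partial derivatives
  f_x(x, y) = -4*x - y - 2, f_y(x, y) = -x + 4*y + 2.
  f_x(P) = 5, f_y(P) = 8 (gradient nonzero, so P is smooth).
Step 3: tangent line at P: 5·(x − -2) + 8·(y − 1) = 0.
Expanding: 5*x + 8*y + 2 = 0.


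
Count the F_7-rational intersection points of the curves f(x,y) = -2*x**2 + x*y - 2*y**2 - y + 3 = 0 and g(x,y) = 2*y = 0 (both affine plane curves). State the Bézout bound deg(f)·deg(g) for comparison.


Common zeros: ∅; count = 0; Bézout bound = 2.

deg(f) = 2, deg(g) = 1, so Bézout bound = 2.
Scan x ∈ F_7. For each x, list the y ∈ F_7 with f(x, y) ≡ 0 and those with g(x, y) ≡ 0 (mod 7); the common zeros in that column are the intersection.
  x = 0: f ≡ 0 at y ∈ {1, 2}; g ≡ 0 at y ∈ {0}; common: ∅.
  x = 1: f ≡ 0 at y ∈ {2, 5}; g ≡ 0 at y ∈ {0}; common: ∅.
  x = 2: f ≡ 0 at y ∈ ∅; g ≡ 0 at y ∈ {0}; common: ∅.
  x = 3: f ≡ 0 at y ∈ ∅; g ≡ 0 at y ∈ {0}; common: ∅.
  x = 4: f ≡ 0 at y ∈ {1, 4}; g ≡ 0 at y ∈ {0}; common: ∅.
  x = 5: f ≡ 0 at y ∈ {4, 5}; g ≡ 0 at y ∈ {0}; common: ∅.
  x = 6: f ≡ 0 at y ∈ ∅; g ≡ 0 at y ∈ {0}; common: ∅.
Collecting: common zeros = ∅, so the count is 0.
Comparison with the Bézout bound: 0 ≤ 2 = deg(f)·deg(g), as expected for curves with no common component (the affine F_7-count falls short of the bound because intersections may lie at infinity, over extension fields, or carry multiplicity).


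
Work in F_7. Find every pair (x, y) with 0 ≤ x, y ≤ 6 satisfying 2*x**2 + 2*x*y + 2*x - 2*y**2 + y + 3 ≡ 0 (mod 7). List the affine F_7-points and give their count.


Affine F_7-points: {(0, 5), (0, 6), (1, 0), (1, 5), (5, 0), (5, 2), (6, 1), (6, 2)}; count = 8.

For each of the 49 pairs (x, y) ∈ F_7², evaluate f(x, y) mod 7. Record the zeros.
  x = 0: [0↦3, 1↦2, 2↦4, 3↦2, 4↦3, 5↦0, 6↦0]  zeros at y ∈ {5, 6}
  x = 1: [0↦0, 1↦1, 2↦5, 3↦5, 4↦1, 5↦0, 6↦2]  zeros at y ∈ {0, 5}
  x = 2: [0↦1, 1↦4, 2↦3, 3↦5, 4↦3, 5↦4, 6↦1]  zeros at y ∈ ∅
  x = 3: [0↦6, 1↦4, 2↦5, 3↦2, 4↦2, 5↦5, 6↦4]  zeros at y ∈ ∅
  x = 4: [0↦1, 1↦1, 2↦4, 3↦3, 4↦5, 5↦3, 6↦4]  zeros at y ∈ ∅
  x = 5: [0↦0, 1↦2, 2↦0, 3↦1, 4↦5, 5↦5, 6↦1]  zeros at y ∈ {0, 2}
  x = 6: [0↦3, 1↦0, 2↦0, 3↦3, 4↦2, 5↦4, 6↦2]  zeros at y ∈ {1, 2}
Collecting zeros: affine points = {(0, 5), (0, 6), (1, 0), (1, 5), (5, 0), (5, 2), (6, 1), (6, 2)}.
Total count |C(F_7)_aff| = 8.


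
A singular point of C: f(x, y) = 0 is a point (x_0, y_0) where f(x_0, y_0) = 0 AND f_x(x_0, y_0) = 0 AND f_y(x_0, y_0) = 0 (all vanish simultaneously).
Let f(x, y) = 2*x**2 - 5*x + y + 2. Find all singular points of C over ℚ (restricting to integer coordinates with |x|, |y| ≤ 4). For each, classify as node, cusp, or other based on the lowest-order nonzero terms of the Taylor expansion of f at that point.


No singular points in the scanned grid; C is smooth there.

Compute partial derivatives:
  f_x = 4*x - 5.
  f_y = 1.
f_y = 1 is a nonzero constant, so f_y never vanishes: no point (x, y) can satisfy f = f_x = f_y = 0. In particular no (x, y) ∈ {−4, ..., 4}² is singular; the curve is smooth.


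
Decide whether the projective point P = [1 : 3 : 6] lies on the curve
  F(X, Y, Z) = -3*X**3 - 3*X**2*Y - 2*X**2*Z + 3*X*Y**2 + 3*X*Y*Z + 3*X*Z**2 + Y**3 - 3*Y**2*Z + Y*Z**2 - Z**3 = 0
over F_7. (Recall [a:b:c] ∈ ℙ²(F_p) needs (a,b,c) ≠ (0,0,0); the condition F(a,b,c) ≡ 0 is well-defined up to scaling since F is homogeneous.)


F(1,3,6) ≡ 6 (mod 7); P is NOT on the curve.

Evaluate F(1, 3, 6) term-by-term (mod 7).
  -3*X**3 ↦ -3·1·1·1 = -3
  -3*X**2*Y ↦ -3·1·3·1 = -9
  -2*X**2*Z ↦ -2·1·1·6 = -12
  3*X*Y**2 ↦ 3·1·9·1 = 27
  3*X*Y*Z ↦ 3·1·3·6 = 54
  3*X*Z**2 ↦ 3·1·1·36 = 108
  Y**3 ↦ 1·1·27·1 = 27
  -3*Y**2*Z ↦ -3·1·9·6 = -162
  Y*Z**2 ↦ 1·1·3·36 = 108
  -Z**3 ↦ -1·1·1·216 = -216
Sum: F(1, 3, 6) = (-3) + (-9) + (-12) + (27) + (54) + (108) + (27) + (-162) + (108) + (-216) = -78.
Reducing mod 7: -78 ≡ 6 (mod 7).
Since F(a, b, c) ≡ 6 ≠ 0 (mod 7), P does NOT lie on the curve.


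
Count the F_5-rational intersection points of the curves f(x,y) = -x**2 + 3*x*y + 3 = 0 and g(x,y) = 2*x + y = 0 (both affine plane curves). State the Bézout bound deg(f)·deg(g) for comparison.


Common zeros: {(2, 1), (3, 4)}; count = 2; Bézout bound = 2.

deg(f) = 2, deg(g) = 1, so Bézout bound = 2.
Scan x ∈ F_5. For each x, list the y ∈ F_5 with f(x, y) ≡ 0 and those with g(x, y) ≡ 0 (mod 5); the common zeros in that column are the intersection.
  x = 0: f ≡ 0 at y ∈ ∅; g ≡ 0 at y ∈ {0}; common: ∅.
  x = 1: f ≡ 0 at y ∈ {1}; g ≡ 0 at y ∈ {3}; common: ∅.
  x = 2: f ≡ 0 at y ∈ {1}; g ≡ 0 at y ∈ {1}; common: {1}.
  x = 3: f ≡ 0 at y ∈ {4}; g ≡ 0 at y ∈ {4}; common: {4}.
  x = 4: f ≡ 0 at y ∈ {4}; g ≡ 0 at y ∈ {2}; common: ∅.
Collecting: common zeros = {(2, 1), (3, 4)}, so the count is 2.
Comparison with the Bézout bound: 2 ≤ 2 = deg(f)·deg(g), as expected for curves with no common component (the bound is attained).


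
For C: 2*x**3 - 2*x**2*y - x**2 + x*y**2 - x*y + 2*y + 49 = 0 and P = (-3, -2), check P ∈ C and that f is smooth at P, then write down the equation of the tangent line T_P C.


Tangent line at P: 42*x - y + 124 = 0.

Step 1: f(-3, -2) = 0, so P lies on C.
Step 2: partial derivatives
  f_x(x, y) = 6*x**2 - 4*x*y - 2*x + y**2 - y, f_y(x, y) = -2*x**2 + 2*x*y - x + 2.
  f_x(P) = 42, f_y(P) = -1 (gradient nonzero, so P is smooth).
Step 3: tangent line at P: 42·(x − -3) + -1·(y − -2) = 0.
Expanding: 42*x - y + 124 = 0.


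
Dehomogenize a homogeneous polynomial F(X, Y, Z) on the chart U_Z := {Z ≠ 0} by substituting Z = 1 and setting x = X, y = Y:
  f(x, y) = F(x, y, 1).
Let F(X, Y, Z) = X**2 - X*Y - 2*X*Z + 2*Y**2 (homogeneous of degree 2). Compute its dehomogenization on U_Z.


f(x, y) = x**2 - x*y - 2*x + 2*y**2

On U_Z we set Z = 1. Each monomial c·X^i·Y^j·Z^k in F becomes c·x^i·y^j·1^k = c·x^i·y^j.
Substituting Z = 1: F(X, Y, 1) = x**2 - x*y - 2*x + 2*y**2.
Note: deg(f) ≤ deg(F) = 2; strict inequality happens when F is divisible by Z (lost terms).


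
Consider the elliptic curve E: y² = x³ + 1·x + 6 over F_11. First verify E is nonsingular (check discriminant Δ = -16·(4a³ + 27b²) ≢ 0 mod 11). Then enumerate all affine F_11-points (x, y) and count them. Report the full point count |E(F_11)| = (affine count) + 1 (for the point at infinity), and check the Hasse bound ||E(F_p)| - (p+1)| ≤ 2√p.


Affine points = {(2, 4), (2, 7), (3, 5), (3, 6), (5, 2), (5, 9), (7, 2), (7, 9), (8, 3), (8, 8), (10, 2), (10, 9)}; affine count = 12; |E(F_11)| = 13.

Discriminant check: Δ ∝ 4a³ + 27b² = 4·1³ + 27·6² = 4·1 + 27·36 ≡ 8 (mod 11). Nonzero ⇒ E is nonsingular.
For each x ∈ F_11, compute rhs = x³ + 1·x + 6 mod 11, then count y ∈ F_11 with y² ≡ rhs.
  x = 0: rhs = 6, matching y values: none (0 points).
  x = 1: rhs = 8, matching y values: none (0 points).
  x = 2: rhs = 5, matching y values: 4, 7 (2 points).
  x = 3: rhs = 3, matching y values: 5, 6 (2 points).
  x = 4: rhs = 8, matching y values: none (0 points).
  x = 5: rhs = 4, matching y values: 2, 9 (2 points).
  x = 6: rhs = 8, matching y values: none (0 points).
  x = 7: rhs = 4, matching y values: 2, 9 (2 points).
  x = 8: rhs = 9, matching y values: 3, 8 (2 points).
  x = 9: rhs = 7, matching y values: none (0 points).
  x = 10: rhs = 4, matching y values: 2, 9 (2 points).
Total affine count: 12.
Full point count |E(F_11)| = 12 + 1 = 13.
Hasse bound: |13 − (11+1)| = |1| = 1 ≤ 2√11 ≈ 6.6332 ✓.


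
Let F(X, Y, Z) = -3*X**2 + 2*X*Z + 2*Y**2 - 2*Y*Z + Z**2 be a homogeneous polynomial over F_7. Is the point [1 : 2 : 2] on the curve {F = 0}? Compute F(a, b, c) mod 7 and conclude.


F(1,2,2) ≡ 5 (mod 7); P is NOT on the curve.

Evaluate F(1, 2, 2) term-by-term (mod 7).
  -3*X**2 ↦ -3·1·1·1 = -3
  2*X*Z ↦ 2·1·1·2 = 4
  2*Y**2 ↦ 2·1·4·1 = 8
  -2*Y*Z ↦ -2·1·2·2 = -8
  Z**2 ↦ 1·1·1·4 = 4
Sum: F(1, 2, 2) = (-3) + (4) + (8) + (-8) + (4) = 5.
Reducing mod 7: 5 ≡ 5 (mod 7).
Since F(a, b, c) ≡ 5 ≠ 0 (mod 7), P does NOT lie on the curve.


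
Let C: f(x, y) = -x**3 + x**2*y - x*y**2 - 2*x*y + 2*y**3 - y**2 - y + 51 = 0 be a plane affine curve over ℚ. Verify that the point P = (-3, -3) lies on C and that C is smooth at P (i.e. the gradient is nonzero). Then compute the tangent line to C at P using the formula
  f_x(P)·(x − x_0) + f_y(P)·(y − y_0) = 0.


Tangent line at P: -12*x + 56*y + 132 = 0.

Step 1: f(-3, -3) = 0, so P lies on C.
Step 2: partial derivatives
  f_x(x, y) = -3*x**2 + 2*x*y - y**2 - 2*y, f_y(x, y) = x**2 - 2*x*y - 2*x + 6*y**2 - 2*y - 1.
  f_x(P) = -12, f_y(P) = 56 (gradient nonzero, so P is smooth).
Step 3: tangent line at P: -12·(x − -3) + 56·(y − -3) = 0.
Expanding: -12*x + 56*y + 132 = 0.


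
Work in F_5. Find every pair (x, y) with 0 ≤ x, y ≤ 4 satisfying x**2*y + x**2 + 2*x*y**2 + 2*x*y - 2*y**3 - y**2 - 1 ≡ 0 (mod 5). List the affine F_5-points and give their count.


Affine F_5-points: {(0, 4), (1, 0), (1, 4), (2, 2), (2, 3), (2, 4), (3, 4), (4, 0), (4, 2), (4, 4)}; count = 10.

For each of the 25 pairs (x, y) ∈ F_5², evaluate f(x, y) mod 5. Record the zeros.
  x = 0: [0↦4, 1↦1, 2↦4, 3↦1, 4↦0]  zeros at y ∈ {4}
  x = 1: [0↦0, 1↦2, 2↦4, 3↦4, 4↦0]  zeros at y ∈ {0, 4}
  x = 2: [0↦3, 1↦2, 2↦0, 3↦0, 4↦0]  zeros at y ∈ {2, 3, 4}
  x = 3: [0↦3, 1↦1, 2↦2, 3↦4, 4↦0]  zeros at y ∈ {4}
  x = 4: [0↦0, 1↦4, 2↦0, 3↦1, 4↦0]  zeros at y ∈ {0, 2, 4}
Collecting zeros: affine points = {(0, 4), (1, 0), (1, 4), (2, 2), (2, 3), (2, 4), (3, 4), (4, 0), (4, 2), (4, 4)}.
Total count |C(F_5)_aff| = 10.


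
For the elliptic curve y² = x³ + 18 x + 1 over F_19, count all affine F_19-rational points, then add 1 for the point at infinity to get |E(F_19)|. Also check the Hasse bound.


Affine points = {(0, 1), (0, 18), (1, 1), (1, 18), (2, 8), (2, 11), (3, 5), (3, 14), (4, 2), (4, 17), (5, 8), (5, 11), (8, 7), (8, 12), (12, 8), (12, 11), (13, 0), (15, 6), (15, 13), (18, 1), (18, 18)}; affine count = 21; |E(F_19)| = 22.

Discriminant check: Δ ∝ 4a³ + 27b² = 4·18³ + 27·1² = 4·5832 + 27·1 ≡ 4 (mod 19). Nonzero ⇒ E is nonsingular.
For each x ∈ F_19, compute rhs = x³ + 18·x + 1 mod 19, then count y ∈ F_19 with y² ≡ rhs.
  x = 0: rhs = 1, matching y values: 1, 18 (2 points).
  x = 1: rhs = 1, matching y values: 1, 18 (2 points).
  x = 2: rhs = 7, matching y values: 8, 11 (2 points).
  x = 3: rhs = 6, matching y values: 5, 14 (2 points).
  x = 4: rhs = 4, matching y values: 2, 17 (2 points).
  x = 5: rhs = 7, matching y values: 8, 11 (2 points).
  x = 6: rhs = 2, matching y values: none (0 points).
  x = 7: rhs = 14, matching y values: none (0 points).
  x = 8: rhs = 11, matching y values: 7, 12 (2 points).
  x = 9: rhs = 18, matching y values: none (0 points).
  x = 10: rhs = 3, matching y values: none (0 points).
  x = 11: rhs = 10, matching y values: none (0 points).
  x = 12: rhs = 7, matching y values: 8, 11 (2 points).
  x = 13: rhs = 0, matching y values: 0 (1 points).
  x = 14: rhs = 14, matching y values: none (0 points).
  x = 15: rhs = 17, matching y values: 6, 13 (2 points).
  x = 16: rhs = 15, matching y values: none (0 points).
  x = 17: rhs = 14, matching y values: none (0 points).
  x = 18: rhs = 1, matching y values: 1, 18 (2 points).
Total affine count: 21.
Full point count |E(F_19)| = 21 + 1 = 22.
Hasse bound: |22 − (19+1)| = |2| = 2 ≤ 2√19 ≈ 8.7178 ✓.


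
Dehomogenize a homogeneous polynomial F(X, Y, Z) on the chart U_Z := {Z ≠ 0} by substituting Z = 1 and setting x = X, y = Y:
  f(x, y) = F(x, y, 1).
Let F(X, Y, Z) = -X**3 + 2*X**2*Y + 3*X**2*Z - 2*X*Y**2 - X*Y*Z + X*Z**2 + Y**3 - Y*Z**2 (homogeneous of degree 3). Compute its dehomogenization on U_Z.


f(x, y) = -x**3 + 2*x**2*y + 3*x**2 - 2*x*y**2 - x*y + x + y**3 - y

On U_Z we set Z = 1. Each monomial c·X^i·Y^j·Z^k in F becomes c·x^i·y^j·1^k = c·x^i·y^j.
Substituting Z = 1: F(X, Y, 1) = -x**3 + 2*x**2*y + 3*x**2 - 2*x*y**2 - x*y + x + y**3 - y.
Note: deg(f) ≤ deg(F) = 3; strict inequality happens when F is divisible by Z (lost terms).


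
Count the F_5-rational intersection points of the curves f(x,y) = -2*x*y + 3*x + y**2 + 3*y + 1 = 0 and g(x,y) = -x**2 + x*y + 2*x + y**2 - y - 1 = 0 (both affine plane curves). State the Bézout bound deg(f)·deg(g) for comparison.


Common zeros: ∅; count = 0; Bézout bound = 4.

deg(f) = 2, deg(g) = 2, so Bézout bound = 4.
Scan x ∈ F_5. For each x, list the y ∈ F_5 with f(x, y) ≡ 0 and those with g(x, y) ≡ 0 (mod 5); the common zeros in that column are the intersection.
  x = 0: f ≡ 0 at y ∈ {1}; g ≡ 0 at y ∈ {3}; common: ∅.
  x = 1: f ≡ 0 at y ∈ {2}; g ≡ 0 at y ∈ {0}; common: ∅.
  x = 2: f ≡ 0 at y ∈ ∅; g ≡ 0 at y ∈ {2}; common: ∅.
  x = 3: f ≡ 0 at y ∈ {0, 3}; g ≡ 0 at y ∈ {4}; common: ∅.
  x = 4: f ≡ 0 at y ∈ ∅; g ≡ 0 at y ∈ {1}; common: ∅.
Collecting: common zeros = ∅, so the count is 0.
Comparison with the Bézout bound: 0 ≤ 4 = deg(f)·deg(g), as expected for curves with no common component (the affine F_5-count falls short of the bound because intersections may lie at infinity, over extension fields, or carry multiplicity).


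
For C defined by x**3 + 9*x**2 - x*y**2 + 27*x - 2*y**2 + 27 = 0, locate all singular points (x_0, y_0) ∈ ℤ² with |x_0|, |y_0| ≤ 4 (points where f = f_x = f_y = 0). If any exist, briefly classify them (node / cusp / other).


Singular points: {(-3, 0)}; classification: cusp.

Compute partial derivatives:
  f_x = 3*x**2 + 18*x - y**2 + 27.
  f_y = -2*x*y - 4*y.
Scan x_0 ∈ {−4, ..., 4}. For each x_0, f_y(x_0, y) is a polynomial in y; find its integer roots y ∈ {−4, ..., 4}, then test f_x and f at those candidates.
  x = -4: f_y(-4, y) = 4*y; vanishes at y ∈ {0}. (-4, 0): f_x = 3 ≠ 0.
  x = -3: f_y(-3, y) = 2*y; vanishes at y ∈ {0}. (-3, 0): f_x = 0, f = 0 — SINGULAR.
  x = -2: f_y(-2, y) = 0; vanishes at y ∈ {-4, -3, -2, -1, 0, 1, 2, 3, 4}. (-2, -4): f_x = -13 ≠ 0; (-2, -3): f_x = -6 ≠ 0; (-2, -2): f_x = -1 ≠ 0; (-2, -1): f_x = 2 ≠ 0; (-2, 0): f_x = 3 ≠ 0; (-2, 1): f_x = 2 ≠ 0; (-2, 2): f_x = -1 ≠ 0; (-2, 3): f_x = -6 ≠ 0; (-2, 4): f_x = -13 ≠ 0.
  x = -1: f_y(-1, y) = -2*y; vanishes at y ∈ {0}. (-1, 0): f_x = 12 ≠ 0.
  x = 0: f_y(0, y) = -4*y; vanishes at y ∈ {0}. (0, 0): f_x = 27 ≠ 0.
  x = 1: f_y(1, y) = -6*y; vanishes at y ∈ {0}. (1, 0): f_x = 48 ≠ 0.
  x = 2: f_y(2, y) = -8*y; vanishes at y ∈ {0}. (2, 0): f_x = 75 ≠ 0.
  x = 3: f_y(3, y) = -10*y; vanishes at y ∈ {0}. (3, 0): f_x = 108 ≠ 0.
  x = 4: f_y(4, y) = -12*y; vanishes at y ∈ {0}. (4, 0): f_x = 147 ≠ 0.
Only singular point on the grid: (-3, 0).
Classify: substitute x = -3 + u, y = 0 + v and expand: f = u**3 - u*v**2 + v**2.
No constant or linear terms (consistent with a singular point). Quadratic part: v**2. Cubic part: u**3 - u*v**2.
The quadratic part v**2 is a perfect square, so there is a single (double) tangent line v = 0, i.e. y = 0. Restricting the cubic part to that line (v = 0) leaves u**3 ≠ 0, so f is not divisible by v and the branch is v² ≈ -u**3 to lowest order — this is a cusp.
Classification: cusp.


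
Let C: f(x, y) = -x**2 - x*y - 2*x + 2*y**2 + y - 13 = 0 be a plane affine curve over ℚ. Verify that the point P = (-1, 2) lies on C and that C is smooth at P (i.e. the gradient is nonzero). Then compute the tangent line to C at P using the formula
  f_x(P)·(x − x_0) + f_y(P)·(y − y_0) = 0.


Tangent line at P: -2*x + 10*y - 22 = 0.

Step 1: f(-1, 2) = 0, so P lies on C.
Step 2: partial derivatives
  f_x(x, y) = -2*x - y - 2, f_y(x, y) = -x + 4*y + 1.
  f_x(P) = -2, f_y(P) = 10 (gradient nonzero, so P is smooth).
Step 3: tangent line at P: -2·(x − -1) + 10·(y − 2) = 0.
Expanding: -2*x + 10*y - 22 = 0.


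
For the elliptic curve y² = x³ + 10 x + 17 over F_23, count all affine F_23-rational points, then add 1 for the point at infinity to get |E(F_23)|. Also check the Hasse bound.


Affine points = {(4, 11), (4, 12), (5, 10), (5, 13), (7, 4), (7, 19), (9, 10), (9, 13), (10, 6), (10, 17), (11, 3), (11, 20), (12, 5), (12, 18), (14, 7), (14, 16), (15, 0), (16, 8), (16, 15), (18, 7), (18, 16), (20, 11), (20, 12), (21, 9), (21, 14), (22, 11), (22, 12)}; affine count = 27; |E(F_23)| = 28.

Discriminant check: Δ ∝ 4a³ + 27b² = 4·10³ + 27·17² = 4·1000 + 27·289 ≡ 4 (mod 23). Nonzero ⇒ E is nonsingular.
For each x ∈ F_23, compute rhs = x³ + 10·x + 17 mod 23, then count y ∈ F_23 with y² ≡ rhs.
  x = 0: rhs = 17, matching y values: none (0 points).
  x = 1: rhs = 5, matching y values: none (0 points).
  x = 2: rhs = 22, matching y values: none (0 points).
  x = 3: rhs = 5, matching y values: none (0 points).
  x = 4: rhs = 6, matching y values: 11, 12 (2 points).
  x = 5: rhs = 8, matching y values: 10, 13 (2 points).
  x = 6: rhs = 17, matching y values: none (0 points).
  x = 7: rhs = 16, matching y values: 4, 19 (2 points).
  x = 8: rhs = 11, matching y values: none (0 points).
  x = 9: rhs = 8, matching y values: 10, 13 (2 points).
  x = 10: rhs = 13, matching y values: 6, 17 (2 points).
  x = 11: rhs = 9, matching y values: 3, 20 (2 points).
  x = 12: rhs = 2, matching y values: 5, 18 (2 points).
  x = 13: rhs = 21, matching y values: none (0 points).
  x = 14: rhs = 3, matching y values: 7, 16 (2 points).
  x = 15: rhs = 0, matching y values: 0 (1 points).
  x = 16: rhs = 18, matching y values: 8, 15 (2 points).
  x = 17: rhs = 17, matching y values: none (0 points).
  x = 18: rhs = 3, matching y values: 7, 16 (2 points).
  x = 19: rhs = 5, matching y values: none (0 points).
  x = 20: rhs = 6, matching y values: 11, 12 (2 points).
  x = 21: rhs = 12, matching y values: 9, 14 (2 points).
  x = 22: rhs = 6, matching y values: 11, 12 (2 points).
Total affine count: 27.
Full point count |E(F_23)| = 27 + 1 = 28.
Hasse bound: |28 − (23+1)| = |4| = 4 ≤ 2√23 ≈ 9.5917 ✓.


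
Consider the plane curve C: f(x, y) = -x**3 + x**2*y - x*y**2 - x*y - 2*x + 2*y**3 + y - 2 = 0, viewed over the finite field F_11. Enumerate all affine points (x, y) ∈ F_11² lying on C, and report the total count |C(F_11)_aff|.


Affine F_11-points: {(0, 3), (0, 5), (2, 1), (2, 2), (2, 9), (3, 9), (4, 9), (5, 2), (5, 7), (5, 10), (6, 2), (7, 8), (8, 6), (9, 4)}; count = 14.

For each of the 121 pairs (x, y) ∈ F_11², evaluate f(x, y) mod 11. Record the zeros.
  x = 0: [0↦9, 1↦1, 2↦5, 3↦0, 4↦9, 5↦0, 6↦7, 7↦9, 8↦7, 9↦2, 10↦6]  zeros at y ∈ {3, 5}
  x = 1: [0↦6, 1↦8, 2↦9, 3↦10, 4↦1, 5↦5, 6↦1, 7↦1, 8↦6, 9↦6, 10↦2]  zeros at y ∈ ∅
  x = 2: [0↦8, 1↦0, 2↦0, 3↦9, 4↦6, 5↦3, 6↦1, 7↦1, 8↦4, 9↦0, 10↦1]  zeros at y ∈ {1, 2, 9}
  x = 3: [0↦9, 1↦4, 2↦5, 3↦2, 4↦7, 5↦10, 6↦1, 7↦3, 8↦6, 9↦0, 10↦8]  zeros at y ∈ {9}
  x = 4: [0↦3, 1↦3, 2↦7, 3↦5, 4↦9, 5↦9, 6↦6, 7↦1, 8↦6, 9↦0, 10↦6]  zeros at y ∈ {9}
  x = 5: [0↦6, 1↦2, 2↦0, 3↦1, 4↦6, 5↦5, 6↦10, 7↦0, 8↦9, 9↦5, 10↦0]  zeros at y ∈ {2, 7, 10}
  x = 6: [0↦1, 1↦6, 2↦0, 3↦6, 4↦3, 5↦3, 6↦7, 7↦5, 8↦9, 9↦9, 10↦6]  zeros at y ∈ {2}
  x = 7: [0↦4, 1↦9, 2↦1, 3↦3, 4↦5, 5↦8, 6↦2, 7↦10, 8↦0, 9↦6, 10↦7]  zeros at y ∈ {8}
  x = 8: [0↦9, 1↦5, 2↦8, 3↦8, 4↦6, 5↦3, 6↦0, 7↦9, 8↦9, 9↦1, 10↦8]  zeros at y ∈ {6}
  x = 9: [0↦10, 1↦10, 2↦4, 3↦4, 4↦0, 5↦4, 6↦6, 7↦7, 8↦8, 9↦10, 10↦3]  zeros at y ∈ {4}
  x = 10: [0↦1, 1↦7, 2↦5, 3↦7, 4↦3, 5↦5, 6↦3, 7↦9, 8↦2, 9↦5, 10↦8]  zeros at y ∈ ∅
Collecting zeros: affine points = {(0, 3), (0, 5), (2, 1), (2, 2), (2, 9), (3, 9), (4, 9), (5, 2), (5, 7), (5, 10), (6, 2), (7, 8), (8, 6), (9, 4)}.
Total count |C(F_11)_aff| = 14.


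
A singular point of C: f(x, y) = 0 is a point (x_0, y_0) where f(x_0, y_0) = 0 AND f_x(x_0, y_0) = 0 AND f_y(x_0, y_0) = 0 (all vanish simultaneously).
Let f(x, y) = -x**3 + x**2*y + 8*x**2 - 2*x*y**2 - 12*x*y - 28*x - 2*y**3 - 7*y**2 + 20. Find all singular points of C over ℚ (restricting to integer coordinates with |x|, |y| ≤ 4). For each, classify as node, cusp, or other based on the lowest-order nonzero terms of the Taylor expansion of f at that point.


Singular points: {(2, -2)}; classification: cusp.

Compute partial derivatives:
  f_x = -3*x**2 + 2*x*y + 16*x - 2*y**2 - 12*y - 28.
  f_y = x**2 - 4*x*y - 12*x - 6*y**2 - 14*y.
Scan x_0 ∈ {−4, ..., 4}. For each x_0, f_y(x_0, y) is a polynomial in y; find its integer roots y ∈ {−4, ..., 4}, then test f_x and f at those candidates.
  x = -4: f_y(-4, y) = -6*y**2 + 2*y + 64; no integer root y with |y| ≤ 4.
  x = -3: f_y(-3, y) = -6*y**2 - 2*y + 45; no integer root y with |y| ≤ 4.
  x = -2: f_y(-2, y) = -6*y**2 - 6*y + 28; no integer root y with |y| ≤ 4.
  x = -1: f_y(-1, y) = -6*y**2 - 10*y + 13; no integer root y with |y| ≤ 4.
  x = 0: f_y(0, y) = -6*y**2 - 14*y; vanishes at y ∈ {0}. (0, 0): f_x = -28 ≠ 0.
  x = 1: f_y(1, y) = -6*y**2 - 18*y - 11; no integer root y with |y| ≤ 4.
  x = 2: f_y(2, y) = -6*y**2 - 22*y - 20; vanishes at y ∈ {-2}. (2, -2): f_x = 0, f = 0 — SINGULAR.
  x = 3: f_y(3, y) = -6*y**2 - 26*y - 27; no integer root y with |y| ≤ 4.
  x = 4: f_y(4, y) = -6*y**2 - 30*y - 32; no integer root y with |y| ≤ 4.
Only singular point on the grid: (2, -2).
Classify: substitute x = 2 + u, y = -2 + v and expand: f = -u**3 + u**2*v - 2*u*v**2 - 2*v**3 + v**2.
No constant or linear terms (consistent with a singular point). Quadratic part: v**2. Cubic part: -u**3 + u**2*v - 2*u*v**2 - 2*v**3.
The quadratic part v**2 is a perfect square, so there is a single (double) tangent line v = 0, i.e. y = -2. Restricting the cubic part to that line (v = 0) leaves -u**3 ≠ 0, so f is not divisible by v and the branch is v² ≈ u**3 to lowest order — this is a cusp.
Classification: cusp.


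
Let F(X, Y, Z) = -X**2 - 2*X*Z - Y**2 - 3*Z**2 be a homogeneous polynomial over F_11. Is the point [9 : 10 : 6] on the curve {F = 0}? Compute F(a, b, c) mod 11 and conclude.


F(9,10,6) ≡ 10 (mod 11); P is NOT on the curve.

Evaluate F(9, 10, 6) term-by-term (mod 11).
  -X**2 ↦ -1·81·1·1 = -81
  -2*X*Z ↦ -2·9·1·6 = -108
  -Y**2 ↦ -1·1·100·1 = -100
  -3*Z**2 ↦ -3·1·1·36 = -108
Sum: F(9, 10, 6) = (-81) + (-108) + (-100) + (-108) = -397.
Reducing mod 11: -397 ≡ 10 (mod 11).
Since F(a, b, c) ≡ 10 ≠ 0 (mod 11), P does NOT lie on the curve.


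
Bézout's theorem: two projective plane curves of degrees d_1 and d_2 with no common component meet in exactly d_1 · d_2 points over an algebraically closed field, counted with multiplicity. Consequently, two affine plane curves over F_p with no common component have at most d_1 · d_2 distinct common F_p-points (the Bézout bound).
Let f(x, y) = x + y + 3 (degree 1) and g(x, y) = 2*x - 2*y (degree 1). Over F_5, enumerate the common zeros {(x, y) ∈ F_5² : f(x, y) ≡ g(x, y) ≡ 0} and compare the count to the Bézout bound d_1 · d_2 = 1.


Common zeros: {(1, 1)}; count = 1; Bézout bound = 1.

deg(f) = 1, deg(g) = 1, so Bézout bound = 1.
Scan x ∈ F_5. For each x, list the y ∈ F_5 with f(x, y) ≡ 0 and those with g(x, y) ≡ 0 (mod 5); the common zeros in that column are the intersection.
  x = 0: f ≡ 0 at y ∈ {2}; g ≡ 0 at y ∈ {0}; common: ∅.
  x = 1: f ≡ 0 at y ∈ {1}; g ≡ 0 at y ∈ {1}; common: {1}.
  x = 2: f ≡ 0 at y ∈ {0}; g ≡ 0 at y ∈ {2}; common: ∅.
  x = 3: f ≡ 0 at y ∈ {4}; g ≡ 0 at y ∈ {3}; common: ∅.
  x = 4: f ≡ 0 at y ∈ {3}; g ≡ 0 at y ∈ {4}; common: ∅.
Collecting: common zeros = {(1, 1)}, so the count is 1.
Comparison with the Bézout bound: 1 ≤ 1 = deg(f)·deg(g), as expected for curves with no common component (the bound is attained).
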